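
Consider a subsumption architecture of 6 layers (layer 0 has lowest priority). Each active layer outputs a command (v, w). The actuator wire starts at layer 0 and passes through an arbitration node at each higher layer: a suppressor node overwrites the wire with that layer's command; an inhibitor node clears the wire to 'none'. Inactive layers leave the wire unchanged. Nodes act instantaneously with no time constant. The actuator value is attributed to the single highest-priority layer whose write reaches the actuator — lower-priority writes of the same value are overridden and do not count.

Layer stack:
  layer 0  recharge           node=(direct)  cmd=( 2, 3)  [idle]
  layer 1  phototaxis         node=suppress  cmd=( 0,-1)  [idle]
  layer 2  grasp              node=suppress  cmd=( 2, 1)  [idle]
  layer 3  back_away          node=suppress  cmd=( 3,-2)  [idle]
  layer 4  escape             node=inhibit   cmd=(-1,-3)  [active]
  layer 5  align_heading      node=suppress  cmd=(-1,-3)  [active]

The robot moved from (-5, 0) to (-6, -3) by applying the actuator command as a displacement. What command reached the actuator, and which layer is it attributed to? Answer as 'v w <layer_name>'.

displacement = (-6, -3) − (-5, 0) = (-1, -3)
[0] recharge off; wire := none
[1] phototaxis off; pass none
[2] grasp off; pass none
[3] back_away off; pass none
[4] escape on (inhibit); wire := none
[5] align_heading on (suppress); wire := (-1, -3)
output (-1, -3) — from layer 5 (align_heading)

-1 -3 align_heading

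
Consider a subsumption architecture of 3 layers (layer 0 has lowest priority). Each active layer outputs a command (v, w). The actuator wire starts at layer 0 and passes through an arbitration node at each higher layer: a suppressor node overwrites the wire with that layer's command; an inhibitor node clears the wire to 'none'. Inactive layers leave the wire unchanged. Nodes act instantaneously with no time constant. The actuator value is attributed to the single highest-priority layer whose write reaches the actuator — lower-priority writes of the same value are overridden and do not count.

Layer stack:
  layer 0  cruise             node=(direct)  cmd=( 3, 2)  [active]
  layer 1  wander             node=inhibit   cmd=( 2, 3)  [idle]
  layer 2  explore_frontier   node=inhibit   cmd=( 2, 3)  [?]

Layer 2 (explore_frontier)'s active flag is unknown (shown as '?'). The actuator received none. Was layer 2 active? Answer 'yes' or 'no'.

If layer 2 is active=yes:
  actuator would be none
If layer 2 is active=no:
  actuator would be (3, 2)
Observed none, so layer 2 was active.

yes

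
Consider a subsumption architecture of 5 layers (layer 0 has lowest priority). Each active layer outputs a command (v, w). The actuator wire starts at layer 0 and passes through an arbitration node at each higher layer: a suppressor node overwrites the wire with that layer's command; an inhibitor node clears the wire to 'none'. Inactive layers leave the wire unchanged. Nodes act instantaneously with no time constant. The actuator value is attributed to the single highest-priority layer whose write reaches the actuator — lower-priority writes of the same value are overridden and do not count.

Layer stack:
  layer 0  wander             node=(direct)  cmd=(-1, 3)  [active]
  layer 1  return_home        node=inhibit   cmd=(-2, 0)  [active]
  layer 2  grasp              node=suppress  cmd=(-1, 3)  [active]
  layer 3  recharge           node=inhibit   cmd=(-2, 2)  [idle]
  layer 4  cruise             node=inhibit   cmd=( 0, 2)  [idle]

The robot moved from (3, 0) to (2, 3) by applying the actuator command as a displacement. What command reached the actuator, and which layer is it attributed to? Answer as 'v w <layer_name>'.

displacement = (2, 3) − (3, 0) = (-1, 3)
L0 wander: active, feeds wire = (-1, 3)
L1 return_home: active, inhibitor → wire = none
L2 grasp: active, suppressor → wire = (-1, 3)
L3 recharge: idle → wire stays (-1, 3)
L4 cruise: idle → wire stays (-1, 3)
actuator = (-1, 3) — from layer 2 (grasp)

-1 3 grasp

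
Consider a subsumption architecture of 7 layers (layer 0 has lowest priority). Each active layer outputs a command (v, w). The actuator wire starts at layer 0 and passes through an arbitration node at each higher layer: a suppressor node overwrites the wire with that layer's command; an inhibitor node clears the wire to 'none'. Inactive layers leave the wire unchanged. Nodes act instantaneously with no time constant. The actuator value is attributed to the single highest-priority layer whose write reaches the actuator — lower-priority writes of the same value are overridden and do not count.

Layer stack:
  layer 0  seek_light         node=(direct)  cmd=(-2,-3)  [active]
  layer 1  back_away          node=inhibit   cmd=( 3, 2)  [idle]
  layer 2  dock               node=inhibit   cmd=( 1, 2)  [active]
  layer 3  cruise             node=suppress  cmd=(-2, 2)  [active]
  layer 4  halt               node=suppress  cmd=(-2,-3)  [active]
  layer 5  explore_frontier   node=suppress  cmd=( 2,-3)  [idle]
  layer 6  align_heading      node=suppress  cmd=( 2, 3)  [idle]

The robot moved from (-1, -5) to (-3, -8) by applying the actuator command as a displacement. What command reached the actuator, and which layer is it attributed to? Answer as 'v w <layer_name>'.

-2 -3 halt

displacement = (-3, -8) − (-1, -5) = (-2, -3)
L0 seek_light: active, feeds wire = (-2, -3)
L1 back_away: idle → wire stays (-2, -3)
L2 dock: active, inhibitor → wire = none
L3 cruise: active, suppressor → wire = (-2, 2)
L4 halt: active, suppressor → wire = (-2, -3)
L5 explore_frontier: idle → wire stays (-2, -3)
L6 align_heading: idle → wire stays (-2, -3)
actuator = (-2, -3) — from layer 4 (halt)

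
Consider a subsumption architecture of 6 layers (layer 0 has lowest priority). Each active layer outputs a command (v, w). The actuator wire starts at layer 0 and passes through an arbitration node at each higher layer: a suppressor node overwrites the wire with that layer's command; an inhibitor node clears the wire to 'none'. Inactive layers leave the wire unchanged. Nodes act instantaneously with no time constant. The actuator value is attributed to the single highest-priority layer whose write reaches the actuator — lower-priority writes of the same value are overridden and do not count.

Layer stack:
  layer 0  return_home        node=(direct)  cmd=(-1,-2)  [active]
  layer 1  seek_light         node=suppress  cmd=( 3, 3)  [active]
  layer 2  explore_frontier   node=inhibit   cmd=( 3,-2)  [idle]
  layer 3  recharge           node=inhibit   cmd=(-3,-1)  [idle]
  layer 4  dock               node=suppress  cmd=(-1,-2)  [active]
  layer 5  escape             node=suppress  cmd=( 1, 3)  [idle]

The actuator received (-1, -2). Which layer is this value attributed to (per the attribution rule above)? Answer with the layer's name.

layer 0 (return_home) active — direct: (-1, -2)
layer 1 (seek_light) active — suppresses: (3, 3)
layer 2 (explore_frontier) idle — unchanged: (3, 3)
layer 3 (recharge) idle — unchanged: (3, 3)
layer 4 (dock) active — suppresses: (-1, -2)
layer 5 (escape) idle — unchanged: (-1, -2)
→ actuator (-1, -2)
last writer: layer 4 = dock

dock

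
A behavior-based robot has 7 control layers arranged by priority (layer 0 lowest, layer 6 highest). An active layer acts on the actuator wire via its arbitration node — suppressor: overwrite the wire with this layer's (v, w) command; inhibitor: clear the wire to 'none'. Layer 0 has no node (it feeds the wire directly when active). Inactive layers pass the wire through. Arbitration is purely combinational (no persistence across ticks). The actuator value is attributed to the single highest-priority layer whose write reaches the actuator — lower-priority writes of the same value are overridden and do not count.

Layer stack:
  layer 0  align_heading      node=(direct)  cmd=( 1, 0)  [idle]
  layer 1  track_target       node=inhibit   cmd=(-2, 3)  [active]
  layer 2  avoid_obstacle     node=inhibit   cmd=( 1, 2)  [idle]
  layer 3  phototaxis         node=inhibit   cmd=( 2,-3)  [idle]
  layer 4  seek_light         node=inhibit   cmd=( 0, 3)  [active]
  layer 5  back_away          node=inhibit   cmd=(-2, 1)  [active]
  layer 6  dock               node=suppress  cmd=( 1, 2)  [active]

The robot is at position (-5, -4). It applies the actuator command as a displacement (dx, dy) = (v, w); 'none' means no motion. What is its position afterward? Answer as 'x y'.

-4 -2

L0 align_heading: idle → wire = none
L1 track_target: active, inhibitor → wire = none
L2 avoid_obstacle: idle → wire stays none
L3 phototaxis: idle → wire stays none
L4 seek_light: active, inhibitor → wire = none
L5 back_away: active, inhibitor → wire = none
L6 dock: active, suppressor → wire = (1, 2)
actuator = (1, 2)
position: (-5, -4) + (1, 2) = (-4, -2)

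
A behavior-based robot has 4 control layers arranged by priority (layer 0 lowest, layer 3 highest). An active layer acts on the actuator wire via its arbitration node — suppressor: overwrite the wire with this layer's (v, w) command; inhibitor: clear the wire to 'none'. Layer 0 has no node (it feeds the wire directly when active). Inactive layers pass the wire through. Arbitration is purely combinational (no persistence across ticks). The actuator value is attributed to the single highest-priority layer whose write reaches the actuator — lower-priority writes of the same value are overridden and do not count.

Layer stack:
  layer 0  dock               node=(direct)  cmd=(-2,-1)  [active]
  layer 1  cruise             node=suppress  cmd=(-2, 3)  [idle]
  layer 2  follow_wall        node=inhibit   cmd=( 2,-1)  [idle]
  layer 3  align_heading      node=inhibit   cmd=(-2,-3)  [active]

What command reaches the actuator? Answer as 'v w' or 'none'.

layer 0 (dock) active — direct: (-2, -1)
layer 1 (cruise) idle — unchanged: (-2, -1)
layer 2 (follow_wall) idle — unchanged: (-2, -1)
layer 3 (align_heading) active — inhibits: none
→ actuator none

none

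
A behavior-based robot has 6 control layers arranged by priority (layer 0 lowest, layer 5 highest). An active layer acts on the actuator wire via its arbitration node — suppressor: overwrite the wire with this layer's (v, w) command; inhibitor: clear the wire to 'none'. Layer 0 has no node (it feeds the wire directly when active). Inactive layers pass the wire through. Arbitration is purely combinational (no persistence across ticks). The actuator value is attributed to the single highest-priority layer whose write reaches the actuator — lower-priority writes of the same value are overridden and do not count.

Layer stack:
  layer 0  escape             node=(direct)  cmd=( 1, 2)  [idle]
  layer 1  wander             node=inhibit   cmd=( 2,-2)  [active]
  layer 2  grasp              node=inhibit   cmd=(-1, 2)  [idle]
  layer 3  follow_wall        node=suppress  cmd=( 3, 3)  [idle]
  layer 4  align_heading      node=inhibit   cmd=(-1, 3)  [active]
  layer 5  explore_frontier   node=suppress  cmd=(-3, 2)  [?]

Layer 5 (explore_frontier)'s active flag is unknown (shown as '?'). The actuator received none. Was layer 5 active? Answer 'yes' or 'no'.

If layer 5 is active=yes:
  actuator would be (-3, 2)
If layer 5 is active=no:
  actuator would be none
Observed none, so layer 5 was idle.

no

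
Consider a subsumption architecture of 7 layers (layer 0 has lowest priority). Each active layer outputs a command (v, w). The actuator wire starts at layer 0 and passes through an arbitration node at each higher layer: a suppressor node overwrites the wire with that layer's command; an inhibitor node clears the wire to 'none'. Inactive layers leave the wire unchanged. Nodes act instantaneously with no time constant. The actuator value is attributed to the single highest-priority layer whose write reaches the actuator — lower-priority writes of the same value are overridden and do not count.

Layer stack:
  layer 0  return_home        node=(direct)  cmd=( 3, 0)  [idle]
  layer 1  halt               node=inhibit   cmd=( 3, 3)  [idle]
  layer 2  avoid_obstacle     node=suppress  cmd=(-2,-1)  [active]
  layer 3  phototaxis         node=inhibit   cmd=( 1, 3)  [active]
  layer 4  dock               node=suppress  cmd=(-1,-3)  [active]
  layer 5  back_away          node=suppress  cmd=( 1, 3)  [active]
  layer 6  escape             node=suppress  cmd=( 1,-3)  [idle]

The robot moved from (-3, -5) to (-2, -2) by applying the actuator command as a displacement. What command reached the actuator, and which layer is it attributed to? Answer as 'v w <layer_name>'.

1 3 back_away

displacement = (-2, -2) − (-3, -5) = (1, 3)
layer 0 (return_home) idle — none
layer 1 (halt) idle — unchanged: none
layer 2 (avoid_obstacle) active — suppresses: (-2, -1)
layer 3 (phototaxis) active — inhibits: none
layer 4 (dock) active — suppresses: (-1, -3)
layer 5 (back_away) active — suppresses: (1, 3)
layer 6 (escape) idle — unchanged: (1, 3)
→ actuator (1, 3) — from layer 5 (back_away)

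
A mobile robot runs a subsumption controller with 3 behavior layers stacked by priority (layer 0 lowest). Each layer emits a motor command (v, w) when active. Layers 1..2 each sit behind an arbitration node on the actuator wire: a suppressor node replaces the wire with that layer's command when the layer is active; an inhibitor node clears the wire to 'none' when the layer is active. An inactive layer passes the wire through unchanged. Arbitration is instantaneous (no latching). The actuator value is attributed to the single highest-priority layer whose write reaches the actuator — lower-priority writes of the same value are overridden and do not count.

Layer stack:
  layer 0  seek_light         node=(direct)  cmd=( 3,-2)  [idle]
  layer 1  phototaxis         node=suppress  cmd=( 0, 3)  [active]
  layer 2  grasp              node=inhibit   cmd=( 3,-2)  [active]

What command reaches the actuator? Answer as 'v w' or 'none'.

L0 seek_light: idle → wire = none
L1 phototaxis: active, suppressor → wire = (0, 3)
L2 grasp: active, inhibitor → wire = none
actuator = none

none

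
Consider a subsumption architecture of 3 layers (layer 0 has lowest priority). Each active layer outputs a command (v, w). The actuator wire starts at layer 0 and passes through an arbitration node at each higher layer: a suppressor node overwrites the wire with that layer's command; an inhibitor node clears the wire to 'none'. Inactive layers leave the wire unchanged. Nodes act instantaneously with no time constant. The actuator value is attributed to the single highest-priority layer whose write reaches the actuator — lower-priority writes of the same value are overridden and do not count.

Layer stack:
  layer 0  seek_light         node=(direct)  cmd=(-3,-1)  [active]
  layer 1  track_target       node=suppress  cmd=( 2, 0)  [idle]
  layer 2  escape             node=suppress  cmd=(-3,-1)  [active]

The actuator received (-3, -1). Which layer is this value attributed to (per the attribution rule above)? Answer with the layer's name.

escape

layer 0 (seek_light) active — direct: (-3, -1)
layer 1 (track_target) idle — unchanged: (-3, -1)
layer 2 (escape) active — suppresses: (-3, -1)
→ actuator (-3, -1)
last writer: layer 2 = escape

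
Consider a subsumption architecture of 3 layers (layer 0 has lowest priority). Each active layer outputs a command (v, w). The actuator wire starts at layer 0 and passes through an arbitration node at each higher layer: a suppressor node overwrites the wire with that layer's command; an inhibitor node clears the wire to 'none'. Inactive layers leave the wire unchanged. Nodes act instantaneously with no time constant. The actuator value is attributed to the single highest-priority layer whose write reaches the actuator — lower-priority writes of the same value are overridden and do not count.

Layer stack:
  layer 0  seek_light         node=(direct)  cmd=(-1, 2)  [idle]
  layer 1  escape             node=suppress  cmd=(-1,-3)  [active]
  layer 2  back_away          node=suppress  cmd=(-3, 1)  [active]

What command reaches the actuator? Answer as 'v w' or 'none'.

layer 0 (seek_light) idle — none
layer 1 (escape) active — suppresses: (-1, -3)
layer 2 (back_away) active — suppresses: (-3, 1)
→ actuator (-3, 1)

-3 1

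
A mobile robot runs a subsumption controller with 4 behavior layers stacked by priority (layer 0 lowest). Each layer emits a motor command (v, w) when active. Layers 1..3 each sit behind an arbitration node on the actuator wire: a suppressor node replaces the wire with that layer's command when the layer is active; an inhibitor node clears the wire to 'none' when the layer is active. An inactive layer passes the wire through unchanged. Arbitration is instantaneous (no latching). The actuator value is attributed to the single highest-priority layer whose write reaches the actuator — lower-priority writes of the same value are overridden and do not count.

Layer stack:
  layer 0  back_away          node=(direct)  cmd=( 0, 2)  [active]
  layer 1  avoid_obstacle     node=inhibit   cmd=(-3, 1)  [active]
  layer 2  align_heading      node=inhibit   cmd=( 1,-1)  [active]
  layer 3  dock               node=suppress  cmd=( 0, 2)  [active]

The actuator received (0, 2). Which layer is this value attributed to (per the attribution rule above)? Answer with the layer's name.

L0 back_away: active, feeds wire = (0, 2)
L1 avoid_obstacle: active, inhibitor → wire = none
L2 align_heading: active, inhibitor → wire = none
L3 dock: active, suppressor → wire = (0, 2)
actuator = (0, 2)
last writer: layer 3 = dock

dock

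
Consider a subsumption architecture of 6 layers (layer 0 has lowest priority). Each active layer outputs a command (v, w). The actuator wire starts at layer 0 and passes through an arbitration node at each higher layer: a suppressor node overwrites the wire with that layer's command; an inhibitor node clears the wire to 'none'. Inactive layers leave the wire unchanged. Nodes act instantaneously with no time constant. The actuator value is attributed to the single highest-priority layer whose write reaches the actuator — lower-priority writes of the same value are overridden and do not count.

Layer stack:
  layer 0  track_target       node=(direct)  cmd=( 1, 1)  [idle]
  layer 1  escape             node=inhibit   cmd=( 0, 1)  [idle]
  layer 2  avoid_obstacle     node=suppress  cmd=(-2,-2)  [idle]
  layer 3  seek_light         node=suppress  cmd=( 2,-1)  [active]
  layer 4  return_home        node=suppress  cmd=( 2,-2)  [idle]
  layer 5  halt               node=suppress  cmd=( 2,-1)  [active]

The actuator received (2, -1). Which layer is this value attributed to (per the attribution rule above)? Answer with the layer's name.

halt

layer 0 (track_target) idle — none
layer 1 (escape) idle — unchanged: none
layer 2 (avoid_obstacle) idle — unchanged: none
layer 3 (seek_light) active — suppresses: (2, -1)
layer 4 (return_home) idle — unchanged: (2, -1)
layer 5 (halt) active — suppresses: (2, -1)
→ actuator (2, -1)
last writer: layer 5 = halt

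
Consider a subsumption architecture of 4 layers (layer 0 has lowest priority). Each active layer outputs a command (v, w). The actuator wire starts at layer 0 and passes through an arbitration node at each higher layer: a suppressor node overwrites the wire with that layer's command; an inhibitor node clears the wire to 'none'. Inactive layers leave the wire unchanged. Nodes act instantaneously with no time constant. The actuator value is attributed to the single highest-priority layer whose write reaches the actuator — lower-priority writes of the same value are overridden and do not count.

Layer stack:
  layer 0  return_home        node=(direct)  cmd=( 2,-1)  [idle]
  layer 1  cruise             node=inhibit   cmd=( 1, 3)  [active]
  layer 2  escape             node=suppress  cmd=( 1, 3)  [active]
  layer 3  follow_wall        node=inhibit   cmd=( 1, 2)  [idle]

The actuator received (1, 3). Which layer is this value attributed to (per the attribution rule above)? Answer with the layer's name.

escape

[0] return_home off; wire := none
[1] cruise on (inhibit); wire := none
[2] escape on (suppress); wire := (1, 3)
[3] follow_wall off; pass (1, 3)
output (1, 3)
last writer: layer 2 = escape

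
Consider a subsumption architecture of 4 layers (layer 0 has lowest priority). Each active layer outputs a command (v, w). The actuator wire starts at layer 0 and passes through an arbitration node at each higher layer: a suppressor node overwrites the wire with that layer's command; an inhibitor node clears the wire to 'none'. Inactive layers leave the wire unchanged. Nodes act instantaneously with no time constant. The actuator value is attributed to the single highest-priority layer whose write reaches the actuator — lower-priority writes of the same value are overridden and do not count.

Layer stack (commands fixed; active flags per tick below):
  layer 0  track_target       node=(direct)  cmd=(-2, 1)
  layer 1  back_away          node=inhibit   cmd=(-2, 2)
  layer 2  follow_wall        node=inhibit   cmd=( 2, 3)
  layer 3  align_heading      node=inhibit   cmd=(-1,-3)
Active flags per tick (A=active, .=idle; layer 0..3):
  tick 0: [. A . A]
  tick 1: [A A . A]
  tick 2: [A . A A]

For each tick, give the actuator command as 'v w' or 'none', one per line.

none
none
none

tick 0:
  L0 track_target: idle → wire = none
  L1 back_away: active, inhibitor → wire = none
  L2 follow_wall: idle → wire stays none
  L3 align_heading: active, inhibitor → wire = none
  actuator = none
tick 1:
  L0 track_target: active, feeds wire = (-2, 1)
  L1 back_away: active, inhibitor → wire = none
  L2 follow_wall: idle → wire stays none
  L3 align_heading: active, inhibitor → wire = none
  actuator = none
tick 2:
  L0 track_target: active, feeds wire = (-2, 1)
  L1 back_away: idle → wire stays (-2, 1)
  L2 follow_wall: active, inhibitor → wire = none
  L3 align_heading: active, inhibitor → wire = none
  actuator = none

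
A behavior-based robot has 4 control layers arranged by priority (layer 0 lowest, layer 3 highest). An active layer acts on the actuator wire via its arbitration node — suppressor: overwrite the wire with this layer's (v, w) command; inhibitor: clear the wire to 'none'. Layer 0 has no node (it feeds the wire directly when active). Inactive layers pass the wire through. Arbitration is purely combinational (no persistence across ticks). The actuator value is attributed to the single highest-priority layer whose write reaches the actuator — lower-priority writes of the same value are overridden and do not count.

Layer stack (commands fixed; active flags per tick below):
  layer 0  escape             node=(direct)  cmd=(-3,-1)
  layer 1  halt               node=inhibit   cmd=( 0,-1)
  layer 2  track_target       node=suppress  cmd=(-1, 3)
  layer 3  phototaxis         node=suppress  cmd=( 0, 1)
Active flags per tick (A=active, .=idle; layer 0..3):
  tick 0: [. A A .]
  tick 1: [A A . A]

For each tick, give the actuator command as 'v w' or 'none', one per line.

-1 3
0 1

tick 0:
  L0 escape: idle → wire = none
  L1 halt: active, inhibitor → wire = none
  L2 track_target: active, suppressor → wire = (-1, 3)
  L3 phototaxis: idle → wire stays (-1, 3)
  actuator = (-1, 3)
tick 1:
  L0 escape: active, feeds wire = (-3, -1)
  L1 halt: active, inhibitor → wire = none
  L2 track_target: idle → wire stays none
  L3 phototaxis: active, suppressor → wire = (0, 1)
  actuator = (0, 1)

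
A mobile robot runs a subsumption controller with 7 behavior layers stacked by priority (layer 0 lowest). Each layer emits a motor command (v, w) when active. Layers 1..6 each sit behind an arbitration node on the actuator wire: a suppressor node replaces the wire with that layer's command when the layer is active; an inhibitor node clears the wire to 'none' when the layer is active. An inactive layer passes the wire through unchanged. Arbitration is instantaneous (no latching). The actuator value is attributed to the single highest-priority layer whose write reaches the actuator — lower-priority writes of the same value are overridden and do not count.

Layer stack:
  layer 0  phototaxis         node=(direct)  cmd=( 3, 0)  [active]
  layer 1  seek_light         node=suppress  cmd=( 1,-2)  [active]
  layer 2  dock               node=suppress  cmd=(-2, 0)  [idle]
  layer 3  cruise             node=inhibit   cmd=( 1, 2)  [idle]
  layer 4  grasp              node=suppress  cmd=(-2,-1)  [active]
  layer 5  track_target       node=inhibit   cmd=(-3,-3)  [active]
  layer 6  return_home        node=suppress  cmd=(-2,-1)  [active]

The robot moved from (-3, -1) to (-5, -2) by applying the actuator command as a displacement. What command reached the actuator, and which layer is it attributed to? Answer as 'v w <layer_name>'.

displacement = (-5, -2) − (-3, -1) = (-2, -1)
[0] phototaxis on; wire := (3, 0)
[1] seek_light on (suppress); wire := (1, -2)
[2] dock off; pass (1, -2)
[3] cruise off; pass (1, -2)
[4] grasp on (suppress); wire := (-2, -1)
[5] track_target on (inhibit); wire := none
[6] return_home on (suppress); wire := (-2, -1)
output (-2, -1) — from layer 6 (return_home)

-2 -1 return_home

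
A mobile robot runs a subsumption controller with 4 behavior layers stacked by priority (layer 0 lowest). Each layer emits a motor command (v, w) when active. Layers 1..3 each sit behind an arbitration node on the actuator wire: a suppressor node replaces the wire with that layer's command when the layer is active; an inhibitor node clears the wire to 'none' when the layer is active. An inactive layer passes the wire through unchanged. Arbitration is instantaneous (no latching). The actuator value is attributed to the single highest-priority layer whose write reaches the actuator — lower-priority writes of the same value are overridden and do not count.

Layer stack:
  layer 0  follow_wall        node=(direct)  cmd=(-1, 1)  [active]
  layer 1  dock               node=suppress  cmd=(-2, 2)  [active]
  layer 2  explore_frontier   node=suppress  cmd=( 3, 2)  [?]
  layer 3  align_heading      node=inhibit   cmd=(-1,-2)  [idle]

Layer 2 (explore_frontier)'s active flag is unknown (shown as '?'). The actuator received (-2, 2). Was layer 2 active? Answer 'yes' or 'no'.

If layer 2 is active=yes:
  actuator would be (3, 2)
If layer 2 is active=no:
  actuator would be (-2, 2)
Observed (-2, 2), so layer 2 was idle.

no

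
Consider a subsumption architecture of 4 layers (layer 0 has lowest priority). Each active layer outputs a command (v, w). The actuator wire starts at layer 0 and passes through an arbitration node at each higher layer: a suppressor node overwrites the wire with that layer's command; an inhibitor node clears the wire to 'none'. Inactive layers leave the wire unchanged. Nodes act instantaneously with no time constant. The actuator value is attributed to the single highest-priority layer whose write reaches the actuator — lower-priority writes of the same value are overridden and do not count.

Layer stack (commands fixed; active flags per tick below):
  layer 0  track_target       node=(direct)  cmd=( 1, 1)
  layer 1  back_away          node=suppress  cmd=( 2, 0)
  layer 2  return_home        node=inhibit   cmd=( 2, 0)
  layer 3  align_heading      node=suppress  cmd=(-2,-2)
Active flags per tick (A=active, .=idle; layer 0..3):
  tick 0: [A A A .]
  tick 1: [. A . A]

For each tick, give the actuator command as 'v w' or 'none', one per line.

none
-2 -2

tick 0:
  layer 0 (track_target) active — direct: (1, 1)
  layer 1 (back_away) active — suppresses: (2, 0)
  layer 2 (return_home) active — inhibits: none
  layer 3 (align_heading) idle — unchanged: none
  → actuator none
tick 1:
  layer 0 (track_target) idle — none
  layer 1 (back_away) active — suppresses: (2, 0)
  layer 2 (return_home) idle — unchanged: (2, 0)
  layer 3 (align_heading) active — suppresses: (-2, -2)
  → actuator (-2, -2)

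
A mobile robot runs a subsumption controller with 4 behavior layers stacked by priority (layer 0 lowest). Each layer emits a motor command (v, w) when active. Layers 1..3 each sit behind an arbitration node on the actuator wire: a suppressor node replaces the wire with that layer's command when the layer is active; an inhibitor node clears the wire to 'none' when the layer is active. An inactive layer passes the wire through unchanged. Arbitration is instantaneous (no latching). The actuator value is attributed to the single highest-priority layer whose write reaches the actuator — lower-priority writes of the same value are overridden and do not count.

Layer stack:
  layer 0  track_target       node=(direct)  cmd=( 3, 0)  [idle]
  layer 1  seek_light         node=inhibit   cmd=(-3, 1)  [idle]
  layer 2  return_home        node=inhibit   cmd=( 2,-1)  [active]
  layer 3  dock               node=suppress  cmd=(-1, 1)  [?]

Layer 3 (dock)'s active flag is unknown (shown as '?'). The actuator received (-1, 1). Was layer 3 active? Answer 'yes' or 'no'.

yes

If layer 3 is active=yes:
  actuator would be (-1, 1)
If layer 3 is active=no:
  actuator would be none
Observed (-1, 1), so layer 3 was active.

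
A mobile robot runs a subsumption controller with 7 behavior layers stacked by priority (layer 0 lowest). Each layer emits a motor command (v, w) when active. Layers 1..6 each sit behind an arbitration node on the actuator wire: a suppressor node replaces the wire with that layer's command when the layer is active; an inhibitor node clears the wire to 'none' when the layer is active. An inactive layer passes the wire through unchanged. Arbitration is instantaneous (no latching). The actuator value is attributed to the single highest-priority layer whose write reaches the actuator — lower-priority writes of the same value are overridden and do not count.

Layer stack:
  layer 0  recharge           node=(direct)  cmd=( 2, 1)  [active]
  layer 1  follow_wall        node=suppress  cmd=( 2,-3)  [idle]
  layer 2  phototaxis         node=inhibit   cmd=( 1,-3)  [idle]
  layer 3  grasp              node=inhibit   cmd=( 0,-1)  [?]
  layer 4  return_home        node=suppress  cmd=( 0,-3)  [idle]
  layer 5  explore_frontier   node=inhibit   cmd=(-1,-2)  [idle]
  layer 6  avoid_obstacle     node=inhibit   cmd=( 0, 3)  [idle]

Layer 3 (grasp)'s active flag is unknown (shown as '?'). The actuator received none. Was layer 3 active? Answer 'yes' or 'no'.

yes

If layer 3 is active=yes:
  actuator would be none
If layer 3 is active=no:
  actuator would be (2, 1)
Observed none, so layer 3 was active.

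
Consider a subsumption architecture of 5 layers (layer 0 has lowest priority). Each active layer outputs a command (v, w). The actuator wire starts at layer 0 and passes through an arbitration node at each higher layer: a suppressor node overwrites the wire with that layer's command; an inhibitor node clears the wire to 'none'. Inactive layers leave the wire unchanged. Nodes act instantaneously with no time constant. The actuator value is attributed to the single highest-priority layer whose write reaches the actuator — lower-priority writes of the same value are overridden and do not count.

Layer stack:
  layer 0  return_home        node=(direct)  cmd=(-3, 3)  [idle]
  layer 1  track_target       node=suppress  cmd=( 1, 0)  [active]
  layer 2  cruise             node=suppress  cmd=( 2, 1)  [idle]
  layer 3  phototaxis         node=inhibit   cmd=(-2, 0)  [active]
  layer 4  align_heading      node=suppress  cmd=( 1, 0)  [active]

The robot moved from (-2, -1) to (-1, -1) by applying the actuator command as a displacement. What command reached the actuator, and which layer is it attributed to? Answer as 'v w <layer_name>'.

1 0 align_heading

displacement = (-1, -1) − (-2, -1) = (1, 0)
layer 0 (return_home) idle — none
layer 1 (track_target) active — suppresses: (1, 0)
layer 2 (cruise) idle — unchanged: (1, 0)
layer 3 (phototaxis) active — inhibits: none
layer 4 (align_heading) active — suppresses: (1, 0)
→ actuator (1, 0) — from layer 4 (align_heading)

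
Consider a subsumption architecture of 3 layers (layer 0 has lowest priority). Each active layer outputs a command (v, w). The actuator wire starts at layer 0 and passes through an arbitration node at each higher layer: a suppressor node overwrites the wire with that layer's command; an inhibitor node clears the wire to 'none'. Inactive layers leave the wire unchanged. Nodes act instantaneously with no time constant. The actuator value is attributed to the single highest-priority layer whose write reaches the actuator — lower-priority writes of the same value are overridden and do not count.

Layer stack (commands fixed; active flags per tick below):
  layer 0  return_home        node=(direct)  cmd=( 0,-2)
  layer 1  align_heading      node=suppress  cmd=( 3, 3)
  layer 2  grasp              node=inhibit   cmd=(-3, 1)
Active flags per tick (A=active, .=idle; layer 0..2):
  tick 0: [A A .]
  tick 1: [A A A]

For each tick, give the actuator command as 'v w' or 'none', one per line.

tick 0:
  L0 return_home: active, feeds wire = (0, -2)
  L1 align_heading: active, suppressor → wire = (3, 3)
  L2 grasp: idle → wire stays (3, 3)
  actuator = (3, 3)
tick 1:
  L0 return_home: active, feeds wire = (0, -2)
  L1 align_heading: active, suppressor → wire = (3, 3)
  L2 grasp: active, inhibitor → wire = none
  actuator = none

3 3
none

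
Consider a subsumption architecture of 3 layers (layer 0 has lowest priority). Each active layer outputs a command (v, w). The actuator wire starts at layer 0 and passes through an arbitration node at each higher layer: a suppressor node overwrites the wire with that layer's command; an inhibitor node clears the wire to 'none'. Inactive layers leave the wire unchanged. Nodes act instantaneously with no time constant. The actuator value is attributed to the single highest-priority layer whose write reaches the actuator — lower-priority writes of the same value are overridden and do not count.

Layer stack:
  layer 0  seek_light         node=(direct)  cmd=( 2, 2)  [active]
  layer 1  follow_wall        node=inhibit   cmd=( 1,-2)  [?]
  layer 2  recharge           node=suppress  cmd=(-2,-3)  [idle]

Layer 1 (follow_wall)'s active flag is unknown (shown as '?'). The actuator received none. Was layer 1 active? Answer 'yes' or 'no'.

yes

If layer 1 is active=yes:
  actuator would be none
If layer 1 is active=no:
  actuator would be (2, 2)
Observed none, so layer 1 was active.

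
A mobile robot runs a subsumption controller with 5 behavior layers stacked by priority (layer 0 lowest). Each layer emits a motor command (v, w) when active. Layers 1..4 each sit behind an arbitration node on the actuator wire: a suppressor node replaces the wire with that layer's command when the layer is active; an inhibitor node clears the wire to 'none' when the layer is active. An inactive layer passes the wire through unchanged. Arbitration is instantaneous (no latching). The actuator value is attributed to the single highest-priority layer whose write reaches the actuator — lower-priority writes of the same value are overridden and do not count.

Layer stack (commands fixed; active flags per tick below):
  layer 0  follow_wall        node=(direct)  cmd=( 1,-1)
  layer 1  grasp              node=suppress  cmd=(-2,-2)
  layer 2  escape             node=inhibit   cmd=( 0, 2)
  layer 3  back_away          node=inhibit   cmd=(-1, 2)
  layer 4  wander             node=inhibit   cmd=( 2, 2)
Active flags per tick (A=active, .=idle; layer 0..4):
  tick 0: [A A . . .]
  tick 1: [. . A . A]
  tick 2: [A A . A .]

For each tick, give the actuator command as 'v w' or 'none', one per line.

-2 -2
none
none

tick 0:
  layer 0 (follow_wall) active — direct: (1, -1)
  layer 1 (grasp) active — suppresses: (-2, -2)
  layer 2 (escape) idle — unchanged: (-2, -2)
  layer 3 (back_away) idle — unchanged: (-2, -2)
  layer 4 (wander) idle — unchanged: (-2, -2)
  → actuator (-2, -2)
tick 1:
  layer 0 (follow_wall) idle — none
  layer 1 (grasp) idle — unchanged: none
  layer 2 (escape) active — inhibits: none
  layer 3 (back_away) idle — unchanged: none
  layer 4 (wander) active — inhibits: none
  → actuator none
tick 2:
  layer 0 (follow_wall) active — direct: (1, -1)
  layer 1 (grasp) active — suppresses: (-2, -2)
  layer 2 (escape) idle — unchanged: (-2, -2)
  layer 3 (back_away) active — inhibits: none
  layer 4 (wander) idle — unchanged: none
  → actuator none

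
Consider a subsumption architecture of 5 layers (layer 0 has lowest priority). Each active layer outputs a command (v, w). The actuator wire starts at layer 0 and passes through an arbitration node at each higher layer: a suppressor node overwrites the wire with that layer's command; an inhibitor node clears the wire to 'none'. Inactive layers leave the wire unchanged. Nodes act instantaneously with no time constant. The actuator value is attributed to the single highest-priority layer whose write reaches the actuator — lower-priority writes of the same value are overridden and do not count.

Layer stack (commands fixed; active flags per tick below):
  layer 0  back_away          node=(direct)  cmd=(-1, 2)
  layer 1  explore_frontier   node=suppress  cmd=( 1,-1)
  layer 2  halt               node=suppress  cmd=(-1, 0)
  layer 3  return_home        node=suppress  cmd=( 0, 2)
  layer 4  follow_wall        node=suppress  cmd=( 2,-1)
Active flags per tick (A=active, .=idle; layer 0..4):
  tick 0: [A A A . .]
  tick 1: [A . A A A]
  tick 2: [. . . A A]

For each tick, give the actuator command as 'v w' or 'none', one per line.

tick 0:
  [0] back_away on; wire := (-1, 2)
  [1] explore_frontier on (suppress); wire := (1, -1)
  [2] halt on (suppress); wire := (-1, 0)
  [3] return_home off; pass (-1, 0)
  [4] follow_wall off; pass (-1, 0)
  output (-1, 0)
tick 1:
  [0] back_away on; wire := (-1, 2)
  [1] explore_frontier off; pass (-1, 2)
  [2] halt on (suppress); wire := (-1, 0)
  [3] return_home on (suppress); wire := (0, 2)
  [4] follow_wall on (suppress); wire := (2, -1)
  output (2, -1)
tick 2:
  [0] back_away off; wire := none
  [1] explore_frontier off; pass none
  [2] halt off; pass none
  [3] return_home on (suppress); wire := (0, 2)
  [4] follow_wall on (suppress); wire := (2, -1)
  output (2, -1)

-1 0
2 -1
2 -1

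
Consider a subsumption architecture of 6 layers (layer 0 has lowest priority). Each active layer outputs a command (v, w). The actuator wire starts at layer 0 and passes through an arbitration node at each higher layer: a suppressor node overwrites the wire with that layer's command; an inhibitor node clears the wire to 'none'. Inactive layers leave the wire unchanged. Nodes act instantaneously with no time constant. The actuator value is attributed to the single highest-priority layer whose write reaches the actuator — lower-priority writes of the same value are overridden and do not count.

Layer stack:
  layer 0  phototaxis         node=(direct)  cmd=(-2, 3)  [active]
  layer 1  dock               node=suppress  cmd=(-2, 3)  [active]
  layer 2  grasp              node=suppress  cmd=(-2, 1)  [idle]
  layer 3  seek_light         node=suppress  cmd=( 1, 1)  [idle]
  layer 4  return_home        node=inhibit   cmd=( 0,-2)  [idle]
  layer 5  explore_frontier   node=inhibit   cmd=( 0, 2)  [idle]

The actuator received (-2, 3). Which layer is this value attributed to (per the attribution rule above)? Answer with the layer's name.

L0 phototaxis: active, feeds wire = (-2, 3)
L1 dock: active, suppressor → wire = (-2, 3)
L2 grasp: idle → wire stays (-2, 3)
L3 seek_light: idle → wire stays (-2, 3)
L4 return_home: idle → wire stays (-2, 3)
L5 explore_frontier: idle → wire stays (-2, 3)
actuator = (-2, 3)
last writer: layer 1 = dock

dock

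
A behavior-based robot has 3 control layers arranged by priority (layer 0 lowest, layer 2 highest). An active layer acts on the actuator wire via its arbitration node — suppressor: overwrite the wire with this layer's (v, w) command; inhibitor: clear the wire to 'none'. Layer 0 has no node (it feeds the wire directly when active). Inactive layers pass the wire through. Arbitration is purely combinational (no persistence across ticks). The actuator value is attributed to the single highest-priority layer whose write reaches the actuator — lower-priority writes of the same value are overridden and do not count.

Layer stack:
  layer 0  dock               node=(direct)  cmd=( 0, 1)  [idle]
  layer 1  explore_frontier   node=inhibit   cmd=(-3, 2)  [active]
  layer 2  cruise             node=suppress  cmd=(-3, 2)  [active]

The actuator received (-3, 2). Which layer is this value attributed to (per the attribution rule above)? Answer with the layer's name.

L0 dock: idle → wire = none
L1 explore_frontier: active, inhibitor → wire = none
L2 cruise: active, suppressor → wire = (-3, 2)
actuator = (-3, 2)
last writer: layer 2 = cruise

cruise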